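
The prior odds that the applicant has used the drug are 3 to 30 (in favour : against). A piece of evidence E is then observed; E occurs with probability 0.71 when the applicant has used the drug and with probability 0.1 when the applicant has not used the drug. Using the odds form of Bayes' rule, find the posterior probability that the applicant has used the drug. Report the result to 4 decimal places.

Prior odds = 3/30 = 0.10000. In log-odds, ln(0.10000) = -2.3026.
Add log likelihood ratio: ln(7.1000) = 1.9601.
Posterior log-odds = -0.34249, so posterior odds = exp(-0.34249) = 0.71000. Converting, P(H|E) = 0.71000/1.7100 = 0.4152.

Posterior probability ≈ 0.4152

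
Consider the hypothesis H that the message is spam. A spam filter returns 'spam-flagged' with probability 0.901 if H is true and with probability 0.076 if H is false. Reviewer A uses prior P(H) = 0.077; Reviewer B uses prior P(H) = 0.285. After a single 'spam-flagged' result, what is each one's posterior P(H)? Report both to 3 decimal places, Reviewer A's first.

P('+'|H) = 0.901, P('+'|¬H) = 0.076.
Reviewer A: numerator 0.901·0.077 = 0.069377; evidence = 0.069377+0.076·0.923 = 0.13953; posterior = 0.497.
Reviewer B: numerator 0.901·0.285 = 0.25678; evidence = 0.25678+0.076·0.715 = 0.31112; posterior = 0.825.

Reviewer A: 0.497; Reviewer B: 0.825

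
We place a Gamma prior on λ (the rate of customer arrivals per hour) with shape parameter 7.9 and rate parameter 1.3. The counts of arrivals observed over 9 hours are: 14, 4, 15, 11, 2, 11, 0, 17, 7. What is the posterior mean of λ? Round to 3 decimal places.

Posterior mean ≈ 8.631

The Poisson likelihood adds the total count to the shape and the number of exposure periods to the rate. Here ∑xᵢ = 81 and n = 9, so shape 7.9→88.9 and rate 1.3→10.3.
Posterior mean = shape/rate = 88.9/10.3 = 8.631.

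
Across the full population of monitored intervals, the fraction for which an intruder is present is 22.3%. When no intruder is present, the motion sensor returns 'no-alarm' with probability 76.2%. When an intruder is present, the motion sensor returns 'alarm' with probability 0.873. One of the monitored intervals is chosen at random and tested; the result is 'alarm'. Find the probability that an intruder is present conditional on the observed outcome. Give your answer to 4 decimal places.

Let H be the event that an intruder is present. P(H) = 0.223, so P(¬H) = 0.777. With E the 'alarm' result, P(E|H) = 0.873 and P(E|¬H) = 0.238.
P(E) = 0.873·0.223 + 0.238·0.777 = 0.19468 + 0.18493 = 0.37960.
By Bayes' theorem, P(H|E) = 0.19468 / 0.37960 = 0.5128.

P(H | E) ≈ 0.5128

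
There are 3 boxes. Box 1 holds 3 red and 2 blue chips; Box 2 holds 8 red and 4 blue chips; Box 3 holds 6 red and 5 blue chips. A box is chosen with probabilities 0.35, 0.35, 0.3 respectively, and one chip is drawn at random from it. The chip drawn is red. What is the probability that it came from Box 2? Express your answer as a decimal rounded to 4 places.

Tabulate prior·likelihood by source: [1] prior 0.35, lik 0.6, product 0.2100; [2] prior 0.35, lik 0.6667, product 0.2333; [3] prior 0.3, lik 0.5455, product 0.1636.
Normalizing constant = 0.60697; the posterior for Box 2 is its product over the sum, 0.2333/0.60697 = 0.3844.

Posterior probability ≈ 0.3844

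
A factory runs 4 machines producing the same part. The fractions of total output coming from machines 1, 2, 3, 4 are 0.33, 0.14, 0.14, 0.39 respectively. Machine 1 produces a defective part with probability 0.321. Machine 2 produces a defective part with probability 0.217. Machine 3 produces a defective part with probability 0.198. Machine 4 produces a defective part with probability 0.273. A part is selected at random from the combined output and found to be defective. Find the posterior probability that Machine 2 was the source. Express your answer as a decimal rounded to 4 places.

Tabulate prior·likelihood by source: [1] prior 0.33, lik 0.321, product 0.1059; [2] prior 0.14, lik 0.217, product 0.03038; [3] prior 0.14, lik 0.198, product 0.02772; [4] prior 0.39, lik 0.273, product 0.1065.
Normalizing constant = 0.27050; the posterior for Machine 2 is its product over the sum, 0.03038/0.27050 = 0.1123.

Posterior probability ≈ 0.1123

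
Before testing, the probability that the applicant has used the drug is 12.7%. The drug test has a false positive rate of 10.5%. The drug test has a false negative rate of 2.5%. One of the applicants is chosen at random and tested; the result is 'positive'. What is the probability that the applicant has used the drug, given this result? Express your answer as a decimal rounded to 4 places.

P(H | E) ≈ 0.5746

Let H be the event that the applicant has used the drug. P(H) = 0.127, so P(¬H) = 0.873. With E the 'positive' result, P(E|H) = 0.975 and P(E|¬H) = 0.105.
P(E) = 0.975·0.127 + 0.105·0.873 = 0.12383 + 0.091665 = 0.21549.
By Bayes' theorem, P(H|E) = 0.12383 / 0.21549 = 0.5746.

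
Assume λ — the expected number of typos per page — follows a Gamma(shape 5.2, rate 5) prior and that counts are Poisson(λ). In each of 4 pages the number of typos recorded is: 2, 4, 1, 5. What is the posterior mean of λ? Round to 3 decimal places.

The Poisson likelihood adds the total count to the shape and the number of exposure periods to the rate. Here ∑xᵢ = 12 and n = 4, so shape 5.2→17.2 and rate 5→9.
E[λ | data] = 17.2/9 = 1.911.

Posterior mean ≈ 1.911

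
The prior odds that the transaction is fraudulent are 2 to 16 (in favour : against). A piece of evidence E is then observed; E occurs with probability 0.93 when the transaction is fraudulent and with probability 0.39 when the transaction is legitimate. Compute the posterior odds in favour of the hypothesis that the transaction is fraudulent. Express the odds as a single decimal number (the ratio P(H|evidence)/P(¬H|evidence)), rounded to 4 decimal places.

Prior odds = 2/16 = 0.12500. In log-odds, ln(0.12500) = -2.0794.
Add log likelihood ratio: ln(2.3846) = 0.86904.
Posterior log-odds = -1.2104, so posterior odds = exp(-1.2104) = 0.29808.

Posterior odds ≈ 0.2981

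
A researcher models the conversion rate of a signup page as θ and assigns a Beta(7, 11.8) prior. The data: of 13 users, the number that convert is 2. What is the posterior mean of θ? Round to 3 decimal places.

Posterior mean ≈ 0.283

Observing 2 successes and 11 failures updates Beta(7, 11.8) by adding the success and failure counts to the two shape parameters: α = 7+2 = 9, β = 11.8+11 = 22.8.
E[θ | data] = 9/(9+22.8) = 0.283.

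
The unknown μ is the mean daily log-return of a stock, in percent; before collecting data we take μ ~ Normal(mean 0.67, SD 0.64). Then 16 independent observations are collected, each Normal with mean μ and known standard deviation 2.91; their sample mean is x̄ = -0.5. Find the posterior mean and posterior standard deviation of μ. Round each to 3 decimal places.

With known σ, the Normal prior is conjugate. Weight on the data is w = (n/σ²)/(n/σ² + 1/τ₀²) = 1.88944/(1.88944+2.44141) = 0.43628.
Posterior mean = w·x̄ + (1−w)·μ₀ = 0.43628·-0.5 + 0.56372·0.67 = 0.160. Posterior variance = 1/(1.88944+2.44141) = 0.230902, so SD = 0.481.

Posterior mean ≈ 0.160; posterior SD ≈ 0.481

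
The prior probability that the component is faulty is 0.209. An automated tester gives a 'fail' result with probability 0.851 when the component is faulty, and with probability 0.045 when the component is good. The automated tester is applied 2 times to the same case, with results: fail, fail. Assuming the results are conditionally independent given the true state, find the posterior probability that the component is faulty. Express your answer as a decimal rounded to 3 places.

With H the event that the component is faulty, the joint likelihood of the observed sequence is P(data|H) = 0.851·0.851 = 0.72420 and P(data|¬H) = 0.045·0.045 = 0.0020250.
Bayes: P(H|data) = 0.209·0.72420 / (0.209·0.72420 + 0.791·0.0020250) = 0.15136/0.15296 = 0.9895.

Posterior P(H) ≈ 0.990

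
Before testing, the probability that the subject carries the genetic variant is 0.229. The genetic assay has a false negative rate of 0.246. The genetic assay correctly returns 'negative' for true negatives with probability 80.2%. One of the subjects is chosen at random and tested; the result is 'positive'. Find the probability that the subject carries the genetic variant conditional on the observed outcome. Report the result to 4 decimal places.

Write H for 'the subject carries the genetic variant'. Prior odds H:¬H = 0.229/0.771 = 0.29702. For the 'positive' outcome, the likelihood ratio is 0.754/0.198 = 3.8081.
Posterior odds = 0.29702 × 3.8081 = 1.1311, so P(H|E) = 1.1311/(1+1.1311) = 0.5308.

P(H | E) ≈ 0.5308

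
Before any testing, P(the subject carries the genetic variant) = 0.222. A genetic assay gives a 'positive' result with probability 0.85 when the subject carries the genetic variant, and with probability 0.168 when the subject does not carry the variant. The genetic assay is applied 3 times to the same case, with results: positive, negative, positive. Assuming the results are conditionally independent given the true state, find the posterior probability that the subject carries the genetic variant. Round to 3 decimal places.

Let H be the event that the subject carries the genetic variant; start with P(H) = 0.222. P('positive'|H) = 0.85, P('positive'|¬H) = 0.168.
Update on result 1 ('positive'): P(H) ← 0.85·0.2220 / (0.85·0.2220 + 0.168·0.7780) = 0.18870/0.31940 = 0.5908.
Update on result 2 ('negative'): P(H) ← 0.15·0.5908 / (0.15·0.5908 + 0.832·0.4092) = 0.088618/0.42908 = 0.2065.
Update on result 3 ('positive'): P(H) ← 0.85·0.2065 / (0.85·0.2065 + 0.168·0.7935) = 0.17555/0.30885 = 0.5684.

Posterior P(H) ≈ 0.568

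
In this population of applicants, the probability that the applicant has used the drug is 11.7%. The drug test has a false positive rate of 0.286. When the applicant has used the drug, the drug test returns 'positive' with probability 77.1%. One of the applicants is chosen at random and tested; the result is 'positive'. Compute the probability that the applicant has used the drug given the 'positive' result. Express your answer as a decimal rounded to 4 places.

Let H be the event that the applicant has used the drug. P(H) = 0.117, so P(¬H) = 0.883. With E the 'positive' result, P(E|H) = 0.771 and P(E|¬H) = 0.286.
P(E) = 0.771·0.117 + 0.286·0.883 = 0.090207 + 0.25254 = 0.34274.
By Bayes' theorem, P(H|E) = 0.090207 / 0.34274 = 0.2632.

P(H | E) ≈ 0.2632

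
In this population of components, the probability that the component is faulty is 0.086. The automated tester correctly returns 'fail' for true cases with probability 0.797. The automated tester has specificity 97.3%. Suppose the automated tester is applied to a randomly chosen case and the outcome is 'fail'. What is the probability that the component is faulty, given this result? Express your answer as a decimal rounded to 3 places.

P(H | E) ≈ 0.735

Write H for 'the component is faulty'. Prior odds H:¬H = 0.086/0.914 = 0.094092. For the 'fail' outcome, the likelihood ratio is 0.797/0.027 = 29.519.
Posterior odds = 0.094092 × 29.519 = 2.7775, so P(H|E) = 2.7775/(1+2.7775) = 0.735.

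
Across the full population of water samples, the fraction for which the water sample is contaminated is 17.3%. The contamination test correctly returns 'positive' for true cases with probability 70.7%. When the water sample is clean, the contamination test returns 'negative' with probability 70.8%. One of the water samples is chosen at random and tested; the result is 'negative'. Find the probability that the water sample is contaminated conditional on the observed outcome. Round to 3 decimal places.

P(H | E) ≈ 0.080

Let H be the event that the water sample is contaminated. P(H) = 0.173, so P(¬H) = 0.827. With E the 'negative' result, P(E|H) = 0.293 and P(E|¬H) = 0.708.
P(E) = 0.293·0.173 + 0.708·0.827 = 0.050689 + 0.58552 = 0.63620.
By Bayes' theorem, P(H|E) = 0.050689 / 0.63620 = 0.080.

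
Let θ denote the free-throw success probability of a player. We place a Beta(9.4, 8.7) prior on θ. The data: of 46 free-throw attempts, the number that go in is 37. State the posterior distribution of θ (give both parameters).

Posterior: Beta(46.4, 17.7)

The binomial likelihood is conjugate to the Beta prior: with 37 successes and 9 failures, the posterior is Beta(9.4+37, 8.7+9) = Beta(46.4, 17.7).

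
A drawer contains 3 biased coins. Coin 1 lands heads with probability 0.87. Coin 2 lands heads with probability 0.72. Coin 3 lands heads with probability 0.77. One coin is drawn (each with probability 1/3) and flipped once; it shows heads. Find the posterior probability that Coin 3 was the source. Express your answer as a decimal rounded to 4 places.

Posterior probability ≈ 0.3263

P(heads|C1) = 0.87; P(heads|C2) = 0.72; P(heads|C3) = 0.77.
Prior × likelihood for each source: 0.333333·0.87=0.2900, 0.333333·0.72=0.2400, 0.333333·0.77=0.2567. Summing gives P(heads) = 0.78667.
P(Coin 3 | heads) = 0.2567 / 0.78667 = 0.3263.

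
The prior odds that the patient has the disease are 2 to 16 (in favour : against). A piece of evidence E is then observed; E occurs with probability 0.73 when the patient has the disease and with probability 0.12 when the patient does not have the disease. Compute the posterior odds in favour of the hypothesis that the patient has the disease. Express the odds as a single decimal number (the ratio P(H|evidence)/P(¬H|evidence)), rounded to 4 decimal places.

Prior odds = 2/16 = 0.12500.
Likelihood ratio for E = 0.73/0.12 = 6.0833.
Posterior odds = prior odds × LR = 0.76042.

Posterior odds ≈ 0.7604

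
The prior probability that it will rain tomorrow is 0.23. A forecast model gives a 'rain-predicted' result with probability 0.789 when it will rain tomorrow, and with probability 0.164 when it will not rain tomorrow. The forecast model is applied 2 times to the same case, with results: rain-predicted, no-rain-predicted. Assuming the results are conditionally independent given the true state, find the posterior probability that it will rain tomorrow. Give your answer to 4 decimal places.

Posterior P(H) ≈ 0.2662

With H the event that it will rain tomorrow, the joint likelihood of the observed sequence is P(data|H) = 0.789·0.211 = 0.16648 and P(data|¬H) = 0.164·0.836 = 0.13710.
Bayes: P(H|data) = 0.23·0.16648 / (0.23·0.16648 + 0.77·0.13710) = 0.038290/0.14386 = 0.2662.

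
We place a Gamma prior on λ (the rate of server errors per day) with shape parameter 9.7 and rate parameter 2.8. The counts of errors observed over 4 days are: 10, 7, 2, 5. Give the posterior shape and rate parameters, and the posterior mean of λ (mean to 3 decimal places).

The Poisson likelihood adds the total count to the shape and the number of exposure periods to the rate. Here ∑xᵢ = 24 and n = 4, so shape 9.7→33.7 and rate 2.8→6.8.
Posterior mean = shape/rate = 33.7/6.8 = 4.956.

Posterior: Gamma(shape=33.7, rate=6.8); mean ≈ 4.956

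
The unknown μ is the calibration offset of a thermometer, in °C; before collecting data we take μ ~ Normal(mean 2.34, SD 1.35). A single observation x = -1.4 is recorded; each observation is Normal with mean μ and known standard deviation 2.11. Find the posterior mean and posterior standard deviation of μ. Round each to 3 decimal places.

Prior precision 1/τ₀² = 1/1.35² = 0.548697; data precision n/σ² = 1/2.11² = 0.224613.
Posterior precision = 0.548697 + 0.224613 = 0.773310, giving posterior SD = 1/√0.773310 = 1.137.
Posterior mean = (0.548697·2.34 + 0.224613·-1.4) / 0.773310 = 1.254.

Posterior mean ≈ 1.254; posterior SD ≈ 1.137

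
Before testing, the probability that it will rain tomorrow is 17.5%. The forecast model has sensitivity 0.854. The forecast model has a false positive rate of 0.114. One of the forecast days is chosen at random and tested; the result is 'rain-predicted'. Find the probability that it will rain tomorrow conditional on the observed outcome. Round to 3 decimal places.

Write H for 'it will rain tomorrow'. Prior odds H:¬H = 0.175/0.825 = 0.21212. For the 'rain-predicted' outcome, the likelihood ratio is 0.854/0.114 = 7.4912.
Posterior odds = 0.21212 × 7.4912 = 1.5890, so P(H|E) = 1.5890/(1+1.5890) = 0.614.

P(H | E) ≈ 0.614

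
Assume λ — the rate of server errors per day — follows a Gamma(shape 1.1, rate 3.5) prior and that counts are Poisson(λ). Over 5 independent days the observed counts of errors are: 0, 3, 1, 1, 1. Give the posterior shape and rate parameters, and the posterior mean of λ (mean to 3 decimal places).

Posterior: Gamma(shape=7.1, rate=8.5); mean ≈ 0.835

Total count ∑xᵢ = 6 over n = 5 days.
Gamma is conjugate to the Poisson likelihood: posterior is Gamma(shape = 1.1+6 = 7.1, rate = 3.5+5 = 8.5).
Posterior mean = shape/rate = 7.1/8.5 = 0.835.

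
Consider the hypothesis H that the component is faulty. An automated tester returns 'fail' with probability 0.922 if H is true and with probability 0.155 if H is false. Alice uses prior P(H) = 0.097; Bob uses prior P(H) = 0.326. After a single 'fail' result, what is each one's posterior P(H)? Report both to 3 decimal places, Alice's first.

Alice: 0.390; Bob: 0.742

The likelihood ratio for a 'fail' result is 0.922/0.155 = 5.9484.
Alice: prior odds 0.097/0.903 = 0.10742; posterior odds 0.63897; posterior probability 0.390.
Bob: prior odds 0.326/0.674 = 0.48368; posterior odds 2.8771; posterior probability 0.742.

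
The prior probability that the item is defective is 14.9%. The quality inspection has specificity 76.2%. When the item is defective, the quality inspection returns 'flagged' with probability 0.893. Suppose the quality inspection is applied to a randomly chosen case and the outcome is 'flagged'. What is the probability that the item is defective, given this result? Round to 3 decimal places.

Let H be the event that the item is defective. P(H) = 0.149, so P(¬H) = 0.851. With E the 'flagged' result, P(E|H) = 0.893 and P(E|¬H) = 0.238.
P(E) = 0.893·0.149 + 0.238·0.851 = 0.13306 + 0.20254 = 0.33559.
By Bayes' theorem, P(H|E) = 0.13306 / 0.33559 = 0.396.

P(H | E) ≈ 0.396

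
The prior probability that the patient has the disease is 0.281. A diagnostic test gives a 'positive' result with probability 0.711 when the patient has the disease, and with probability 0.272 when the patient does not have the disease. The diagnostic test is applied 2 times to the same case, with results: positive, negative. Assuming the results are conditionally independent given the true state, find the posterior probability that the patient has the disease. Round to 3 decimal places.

Posterior P(H) ≈ 0.289

Let H be the event that the patient has the disease; start with P(H) = 0.281. P('positive'|H) = 0.711, P('positive'|¬H) = 0.272.
Update on result 1 ('positive'): P(H) ← 0.711·0.2810 / (0.711·0.2810 + 0.272·0.7190) = 0.19979/0.39536 = 0.5053.
Update on result 2 ('negative'): P(H) ← 0.289·0.5053 / (0.289·0.5053 + 0.728·0.4947) = 0.14604/0.50616 = 0.2885.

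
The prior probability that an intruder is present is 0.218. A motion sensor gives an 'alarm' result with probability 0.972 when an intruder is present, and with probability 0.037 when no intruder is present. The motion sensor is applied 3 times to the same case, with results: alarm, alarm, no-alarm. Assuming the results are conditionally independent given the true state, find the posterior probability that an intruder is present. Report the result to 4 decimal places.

Let H be the event that an intruder is present; start with P(H) = 0.218. P('alarm'|H) = 0.972, P('alarm'|¬H) = 0.037.
Update on result 1 ('alarm'): P(H) ← 0.972·0.2180 / (0.972·0.2180 + 0.037·0.7820) = 0.21190/0.24083 = 0.8799.
Update on result 2 ('alarm'): P(H) ← 0.972·0.8799 / (0.972·0.8799 + 0.037·0.1201) = 0.85522/0.85967 = 0.9948.
Update on result 3 ('no-alarm'): P(H) ← 0.028·0.9948 / (0.028·0.9948 + 0.963·0.0052) = 0.027855/0.032835 = 0.8483.

Posterior P(H) ≈ 0.8483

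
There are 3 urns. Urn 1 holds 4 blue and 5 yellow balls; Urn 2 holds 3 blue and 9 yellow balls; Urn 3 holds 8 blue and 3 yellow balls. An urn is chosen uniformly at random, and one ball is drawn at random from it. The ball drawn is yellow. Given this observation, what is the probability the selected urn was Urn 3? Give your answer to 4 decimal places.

Posterior probability ≈ 0.1728

P(yellow|Urn 1) = 0.5556; P(yellow|Urn 2) = 0.75; P(yellow|Urn 3) = 0.2727.
Prior × likelihood for each source: 0.333333·0.5556=0.1852, 0.333333·0.75=0.2500, 0.333333·0.2727=0.09091. Summing gives P(yellow) = 0.52609.
P(Urn 3 | yellow) = 0.09091 / 0.52609 = 0.1728.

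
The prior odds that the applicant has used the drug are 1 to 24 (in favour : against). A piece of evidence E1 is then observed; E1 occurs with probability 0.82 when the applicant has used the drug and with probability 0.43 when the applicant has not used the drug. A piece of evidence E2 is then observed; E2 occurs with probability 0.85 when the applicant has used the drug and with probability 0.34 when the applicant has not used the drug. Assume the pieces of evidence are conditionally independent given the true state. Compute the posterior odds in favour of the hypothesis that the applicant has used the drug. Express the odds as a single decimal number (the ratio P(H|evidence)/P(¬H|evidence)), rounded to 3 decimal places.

Posterior odds ≈ 0.199

Prior odds = 1/24 = 0.041667. In log-odds, ln(0.041667) = -3.1781.
Add log likelihood ratios: ln(1.9070) + ln(2.5000) = 1.5618.
Posterior log-odds = -1.6162, so posterior odds = exp(-1.6162) = 0.19864.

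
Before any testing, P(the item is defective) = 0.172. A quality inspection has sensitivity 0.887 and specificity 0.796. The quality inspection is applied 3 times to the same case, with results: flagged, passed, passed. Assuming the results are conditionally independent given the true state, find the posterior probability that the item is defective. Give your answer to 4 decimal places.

With H the event that the item is defective, the joint likelihood of the observed sequence is P(data|H) = 0.887·0.113·0.113 = 0.011326 and P(data|¬H) = 0.204·0.796·0.796 = 0.12926.
Bayes: P(H|data) = 0.172·0.011326 / (0.172·0.011326 + 0.828·0.12926) = 0.0019481/0.10897 = 0.0179.

Posterior P(H) ≈ 0.0179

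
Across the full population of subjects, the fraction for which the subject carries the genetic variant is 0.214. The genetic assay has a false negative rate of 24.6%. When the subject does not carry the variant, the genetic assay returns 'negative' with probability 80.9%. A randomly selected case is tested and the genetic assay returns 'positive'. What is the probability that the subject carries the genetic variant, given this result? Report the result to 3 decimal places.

Write H for 'the subject carries the genetic variant'. Prior odds H:¬H = 0.214/0.786 = 0.27226. For the 'positive' outcome, the likelihood ratio is 0.754/0.191 = 3.9476.
Posterior odds = 0.27226 × 3.9476 = 1.0748, so P(H|E) = 1.0748/(1+1.0748) = 0.518.

P(H | E) ≈ 0.518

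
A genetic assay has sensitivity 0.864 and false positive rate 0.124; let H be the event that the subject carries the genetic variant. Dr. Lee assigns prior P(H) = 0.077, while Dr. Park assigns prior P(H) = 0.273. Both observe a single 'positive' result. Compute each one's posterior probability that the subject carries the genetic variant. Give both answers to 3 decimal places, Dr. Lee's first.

The likelihood ratio for a 'positive' result is 0.864/0.124 = 6.9677.
Dr. Lee: prior odds 0.077/0.923 = 0.083424; posterior odds 0.58127; posterior probability 0.368.
Dr. Park: prior odds 0.273/0.727 = 0.37552; posterior odds 2.6165; posterior probability 0.723.

Dr. Lee: 0.368; Dr. Park: 0.723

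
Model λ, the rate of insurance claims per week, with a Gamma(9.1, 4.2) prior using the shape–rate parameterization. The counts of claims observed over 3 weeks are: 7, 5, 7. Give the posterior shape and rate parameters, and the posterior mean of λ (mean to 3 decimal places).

Posterior: Gamma(shape=28.1, rate=7.2); mean ≈ 3.903

Total count ∑xᵢ = 19 over n = 3 weeks.
Gamma is conjugate to the Poisson likelihood: posterior is Gamma(shape = 9.1+19 = 28.1, rate = 4.2+3 = 7.2).
E[λ | data] = 28.1/7.2 = 3.903.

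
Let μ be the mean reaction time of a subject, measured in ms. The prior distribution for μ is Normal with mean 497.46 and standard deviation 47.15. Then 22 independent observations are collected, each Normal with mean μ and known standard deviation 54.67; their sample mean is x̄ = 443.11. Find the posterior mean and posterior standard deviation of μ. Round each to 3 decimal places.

Prior precision 1/τ₀² = 1/47.15² = 0.00044982; data precision n/σ² = 22/54.67² = 0.00736079.
Posterior precision = 0.00044982 + 0.00736079 = 0.00781061, giving posterior SD = 1/√0.00781061 = 11.315.
Posterior mean = (0.00044982·497.46 + 0.00736079·443.11) / 0.00781061 = 446.240.

Posterior mean ≈ 446.240; posterior SD ≈ 11.315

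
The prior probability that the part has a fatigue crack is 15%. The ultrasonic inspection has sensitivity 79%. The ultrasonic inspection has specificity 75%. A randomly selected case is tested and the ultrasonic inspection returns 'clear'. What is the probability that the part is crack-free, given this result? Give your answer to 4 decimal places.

Let H be the event that the part has a fatigue crack. P(H) = 0.15, so P(¬H) = 0.85. With E the 'clear' result, P(E|H) = 0.21 and P(E|¬H) = 0.75.
P(E) = 0.21·0.15 + 0.75·0.85 = 0.031500 + 0.63750 = 0.66900.
By Bayes' theorem, P(H|E) = 0.031500 / 0.66900 = 0.0471. Hence P(¬H|E) = 1 − 0.0471 = 0.9529.

P(¬H | E) ≈ 0.9529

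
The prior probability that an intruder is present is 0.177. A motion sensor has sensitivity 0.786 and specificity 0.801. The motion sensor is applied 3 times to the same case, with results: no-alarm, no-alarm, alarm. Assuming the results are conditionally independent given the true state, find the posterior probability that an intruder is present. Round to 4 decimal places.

With H the event that an intruder is present, the joint likelihood of the observed sequence is P(data|H) = 0.214·0.214·0.786 = 0.035996 and P(data|¬H) = 0.801·0.801·0.199 = 0.12768.
Bayes: P(H|data) = 0.177·0.035996 / (0.177·0.035996 + 0.823·0.12768) = 0.0063712/0.11145 = 0.0572.

Posterior P(H) ≈ 0.0572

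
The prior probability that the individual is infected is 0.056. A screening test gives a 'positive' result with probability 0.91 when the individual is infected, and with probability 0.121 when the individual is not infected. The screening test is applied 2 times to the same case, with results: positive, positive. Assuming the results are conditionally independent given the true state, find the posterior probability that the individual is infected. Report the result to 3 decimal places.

Let H be the event that the individual is infected; start with P(H) = 0.056. P('positive'|H) = 0.91, P('positive'|¬H) = 0.121.
Update on result 1 ('positive'): P(H) ← 0.91·0.0560 / (0.91·0.0560 + 0.121·0.9440) = 0.050960/0.16518 = 0.3085.
Update on result 2 ('positive'): P(H) ← 0.91·0.3085 / (0.91·0.3085 + 0.121·0.6915) = 0.28074/0.36441 = 0.7704.

Posterior P(H) ≈ 0.770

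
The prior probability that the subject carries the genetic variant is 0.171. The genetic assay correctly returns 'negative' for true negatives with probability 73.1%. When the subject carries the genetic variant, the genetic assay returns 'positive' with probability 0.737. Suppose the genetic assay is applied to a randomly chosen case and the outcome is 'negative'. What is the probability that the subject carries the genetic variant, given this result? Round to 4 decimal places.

Write H for 'the subject carries the genetic variant'. Prior odds H:¬H = 0.171/0.829 = 0.20627. For the 'negative' outcome, the likelihood ratio is 0.263/0.731 = 0.35978.
Posterior odds = 0.20627 × 0.35978 = 0.074213, so P(H|E) = 0.074213/(1+0.074213) = 0.0691.

P(H | E) ≈ 0.0691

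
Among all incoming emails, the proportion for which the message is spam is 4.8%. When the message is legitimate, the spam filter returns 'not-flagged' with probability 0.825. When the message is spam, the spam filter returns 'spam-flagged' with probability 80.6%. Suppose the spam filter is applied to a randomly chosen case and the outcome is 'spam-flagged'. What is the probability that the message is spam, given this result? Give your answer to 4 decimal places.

P(H | E) ≈ 0.1885

Write H for 'the message is spam'. Prior odds H:¬H = 0.048/0.952 = 0.050420. For the 'spam-flagged' outcome, the likelihood ratio is 0.806/0.175 = 4.6057.
Posterior odds = 0.050420 × 4.6057 = 0.23222, so P(H|E) = 0.23222/(1+0.23222) = 0.1885.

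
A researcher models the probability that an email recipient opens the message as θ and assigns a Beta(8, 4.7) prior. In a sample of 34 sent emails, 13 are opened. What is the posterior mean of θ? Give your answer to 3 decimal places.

Observing 13 successes and 21 failures updates Beta(8, 4.7) by adding the success and failure counts to the two shape parameters: α = 8+13 = 21, β = 4.7+21 = 25.7.
Posterior mean = α/(α+β) = 21/46.7 = 0.450.

Posterior mean ≈ 0.450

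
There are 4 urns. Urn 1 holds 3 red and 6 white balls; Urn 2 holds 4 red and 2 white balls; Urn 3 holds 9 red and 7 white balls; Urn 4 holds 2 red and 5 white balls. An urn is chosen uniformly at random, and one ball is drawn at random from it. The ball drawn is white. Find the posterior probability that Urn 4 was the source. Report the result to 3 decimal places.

Posterior probability ≈ 0.332

P(white|Urn 1) = 0.6667; P(white|Urn 2) = 0.3333; P(white|Urn 3) = 0.4375; P(white|Urn 4) = 0.7143.
Prior × likelihood for each source: 0.25·0.6667=0.1667, 0.25·0.3333=0.08333, 0.25·0.4375=0.1094, 0.25·0.7143=0.1786. Summing gives P(white) = 0.53795.
P(Urn 4 | white) = 0.1786 / 0.53795 = 0.332.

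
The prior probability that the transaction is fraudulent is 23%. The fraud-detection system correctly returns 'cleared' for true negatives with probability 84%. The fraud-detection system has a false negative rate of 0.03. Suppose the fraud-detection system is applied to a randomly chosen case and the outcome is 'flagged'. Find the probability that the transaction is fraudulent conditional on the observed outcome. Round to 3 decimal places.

Write H for 'the transaction is fraudulent'. Prior odds H:¬H = 0.23/0.77 = 0.29870. For the 'flagged' outcome, the likelihood ratio is 0.97/0.16 = 6.0625.
Posterior odds = 0.29870 × 6.0625 = 1.8109, so P(H|E) = 1.8109/(1+1.8109) = 0.644.

P(H | E) ≈ 0.644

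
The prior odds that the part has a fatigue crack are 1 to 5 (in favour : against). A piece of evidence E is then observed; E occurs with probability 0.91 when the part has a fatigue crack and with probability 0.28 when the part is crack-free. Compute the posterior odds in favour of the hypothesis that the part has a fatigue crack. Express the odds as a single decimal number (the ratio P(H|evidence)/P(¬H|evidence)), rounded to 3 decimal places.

Posterior odds ≈ 0.650

Prior odds = 1/5 = 0.20000.
Likelihood ratio for E = 0.91/0.28 = 3.2500.
Posterior odds = prior odds × LR = 0.65000.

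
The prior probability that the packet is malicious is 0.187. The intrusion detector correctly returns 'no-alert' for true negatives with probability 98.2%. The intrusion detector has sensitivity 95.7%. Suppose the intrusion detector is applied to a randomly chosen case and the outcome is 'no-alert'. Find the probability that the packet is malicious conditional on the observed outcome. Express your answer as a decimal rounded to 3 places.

Write H for 'the packet is malicious'. Prior odds H:¬H = 0.187/0.813 = 0.23001. For the 'no-alert' outcome, the likelihood ratio is 0.043/0.982 = 0.043788.
Posterior odds = 0.23001 × 0.043788 = 0.010072, so P(H|E) = 0.010072/(1+0.010072) = 0.010.

P(H | E) ≈ 0.010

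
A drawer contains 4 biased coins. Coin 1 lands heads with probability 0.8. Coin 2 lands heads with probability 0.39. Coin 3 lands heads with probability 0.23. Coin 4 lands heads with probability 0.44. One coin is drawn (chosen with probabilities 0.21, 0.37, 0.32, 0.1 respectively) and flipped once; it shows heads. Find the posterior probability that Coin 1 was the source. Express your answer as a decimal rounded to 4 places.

Posterior probability ≈ 0.3908

P(heads|C1) = 0.8; P(heads|C2) = 0.39; P(heads|C3) = 0.23; P(heads|C4) = 0.44.
Prior × likelihood for each source: 0.21·0.8=0.1680, 0.37·0.39=0.1443, 0.32·0.23=0.07360, 0.1·0.44=0.04400. Summing gives P(heads) = 0.42990.
P(Coin 1 | heads) = 0.1680 / 0.42990 = 0.3908.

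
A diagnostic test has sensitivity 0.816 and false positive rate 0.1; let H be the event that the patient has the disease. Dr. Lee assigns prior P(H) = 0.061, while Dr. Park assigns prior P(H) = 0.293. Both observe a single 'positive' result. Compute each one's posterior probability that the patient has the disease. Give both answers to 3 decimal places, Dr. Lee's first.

P('+'|H) = 0.816, P('+'|¬H) = 0.1.
Dr. Lee: numerator 0.816·0.061 = 0.049776; evidence = 0.049776+0.1·0.939 = 0.14368; posterior = 0.346.
Dr. Park: numerator 0.816·0.293 = 0.23909; evidence = 0.23909+0.1·0.707 = 0.30979; posterior = 0.772.

Dr. Lee: 0.346; Dr. Park: 0.772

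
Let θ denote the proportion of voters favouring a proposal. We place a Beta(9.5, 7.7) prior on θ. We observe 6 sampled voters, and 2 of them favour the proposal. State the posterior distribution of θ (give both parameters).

The binomial likelihood is conjugate to the Beta prior: with 2 successes and 4 failures, the posterior is Beta(9.5+2, 7.7+4) = Beta(11.5, 11.7).

Posterior: Beta(11.5, 11.7)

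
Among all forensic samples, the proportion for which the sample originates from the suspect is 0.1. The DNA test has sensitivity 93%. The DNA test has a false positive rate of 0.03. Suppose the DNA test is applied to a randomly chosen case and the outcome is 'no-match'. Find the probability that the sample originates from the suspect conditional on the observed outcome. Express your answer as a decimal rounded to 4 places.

Let H be the event that the sample originates from the suspect. P(H) = 0.1, so P(¬H) = 0.9. With E the 'no-match' result, P(E|H) = 0.07 and P(E|¬H) = 0.97.
P(E) = 0.07·0.1 + 0.97·0.9 = 0.0070000 + 0.87300 = 0.88000.
By Bayes' theorem, P(H|E) = 0.0070000 / 0.88000 = 0.0080.

P(H | E) ≈ 0.0080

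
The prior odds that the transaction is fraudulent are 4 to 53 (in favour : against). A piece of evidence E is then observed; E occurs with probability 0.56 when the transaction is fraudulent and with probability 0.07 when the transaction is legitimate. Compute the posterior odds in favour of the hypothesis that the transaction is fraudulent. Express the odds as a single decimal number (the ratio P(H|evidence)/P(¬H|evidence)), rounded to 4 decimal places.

Posterior odds ≈ 0.6038

Prior odds = 4/53 = 0.075472. In log-odds, ln(0.075472) = -2.5840.
Add log likelihood ratio: ln(8.0000) = 2.0794.
Posterior log-odds = -0.50456, so posterior odds = exp(-0.50456) = 0.60377.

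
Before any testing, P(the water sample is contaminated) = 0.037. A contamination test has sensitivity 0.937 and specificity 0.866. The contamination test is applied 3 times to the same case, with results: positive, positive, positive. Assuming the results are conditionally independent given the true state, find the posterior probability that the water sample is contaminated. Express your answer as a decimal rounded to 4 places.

Posterior P(H) ≈ 0.9293

Let H be the event that the water sample is contaminated; start with P(H) = 0.037. P('positive'|H) = 0.937, P('positive'|¬H) = 0.134.
Update on result 1 ('positive'): P(H) ← 0.937·0.0370 / (0.937·0.0370 + 0.134·0.9630) = 0.034669/0.16371 = 0.2118.
Update on result 2 ('positive'): P(H) ← 0.937·0.2118 / (0.937·0.2118 + 0.134·0.7882) = 0.19843/0.30405 = 0.6526.
Update on result 3 ('positive'): P(H) ← 0.937·0.6526 / (0.937·0.6526 + 0.134·0.3474) = 0.61150/0.65805 = 0.9293.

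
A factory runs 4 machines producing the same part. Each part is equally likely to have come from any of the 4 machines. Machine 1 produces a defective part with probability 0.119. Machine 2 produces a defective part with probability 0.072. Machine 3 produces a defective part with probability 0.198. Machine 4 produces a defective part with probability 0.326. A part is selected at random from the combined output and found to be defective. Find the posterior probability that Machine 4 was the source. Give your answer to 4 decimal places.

Posterior probability ≈ 0.4559

Tabulate prior·likelihood by source: [1] prior 0.25, lik 0.119, product 0.02975; [2] prior 0.25, lik 0.072, product 0.01800; [3] prior 0.25, lik 0.198, product 0.04950; [4] prior 0.25, lik 0.326, product 0.08150.
Normalizing constant = 0.17875; the posterior for Machine 4 is its product over the sum, 0.08150/0.17875 = 0.4559.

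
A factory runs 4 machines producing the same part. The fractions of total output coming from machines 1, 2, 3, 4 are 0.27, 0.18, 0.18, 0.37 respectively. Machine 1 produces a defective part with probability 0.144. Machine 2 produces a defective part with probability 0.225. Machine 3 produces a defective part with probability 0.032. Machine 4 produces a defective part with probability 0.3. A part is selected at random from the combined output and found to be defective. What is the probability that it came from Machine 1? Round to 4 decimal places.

Tabulate prior·likelihood by source: [1] prior 0.27, lik 0.144, product 0.03888; [2] prior 0.18, lik 0.225, product 0.04050; [3] prior 0.18, lik 0.032, product 0.005760; [4] prior 0.37, lik 0.3, product 0.1110.
Normalizing constant = 0.19614; the posterior for Machine 1 is its product over the sum, 0.03888/0.19614 = 0.1982.

Posterior probability ≈ 0.1982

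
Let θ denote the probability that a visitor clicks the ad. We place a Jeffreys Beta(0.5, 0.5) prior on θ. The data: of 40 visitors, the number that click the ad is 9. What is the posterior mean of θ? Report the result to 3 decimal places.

The binomial likelihood is conjugate to the Beta prior: with 9 successes and 31 failures, the posterior is Beta(0.5+9, 0.5+31) = Beta(9.5, 31.5).
E[θ | data] = 9.5/(9.5+31.5) = 0.232.

Posterior mean ≈ 0.232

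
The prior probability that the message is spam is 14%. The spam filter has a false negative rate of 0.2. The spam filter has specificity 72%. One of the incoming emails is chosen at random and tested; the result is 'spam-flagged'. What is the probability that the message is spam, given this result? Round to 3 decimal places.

P(H | E) ≈ 0.317

Write H for 'the message is spam'. Prior odds H:¬H = 0.14/0.86 = 0.16279. For the 'spam-flagged' outcome, the likelihood ratio is 0.8/0.28 = 2.8571.
Posterior odds = 0.16279 × 2.8571 = 0.46512, so P(H|E) = 0.46512/(1+0.46512) = 0.317.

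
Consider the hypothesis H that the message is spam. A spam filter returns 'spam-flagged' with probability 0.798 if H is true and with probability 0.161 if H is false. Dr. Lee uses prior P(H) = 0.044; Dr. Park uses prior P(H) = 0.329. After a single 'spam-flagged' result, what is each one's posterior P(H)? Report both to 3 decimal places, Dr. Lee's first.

P('+'|H) = 0.798, P('+'|¬H) = 0.161.
Dr. Lee: numerator 0.798·0.044 = 0.035112; evidence = 0.035112+0.161·0.956 = 0.18903; posterior = 0.186.
Dr. Park: numerator 0.798·0.329 = 0.26254; evidence = 0.26254+0.161·0.671 = 0.37057; posterior = 0.708.

Dr. Lee: 0.186; Dr. Park: 0.708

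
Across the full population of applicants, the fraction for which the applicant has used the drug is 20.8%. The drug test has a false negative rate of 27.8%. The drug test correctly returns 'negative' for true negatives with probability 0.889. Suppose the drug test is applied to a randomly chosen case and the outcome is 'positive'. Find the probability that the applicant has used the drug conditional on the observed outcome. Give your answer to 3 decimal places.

Let H be the event that the applicant has used the drug. P(H) = 0.208, so P(¬H) = 0.792. With E the 'positive' result, P(E|H) = 0.722 and P(E|¬H) = 0.111.
P(E) = 0.722·0.208 + 0.111·0.792 = 0.15018 + 0.087912 = 0.23809.
By Bayes' theorem, P(H|E) = 0.15018 / 0.23809 = 0.631.

P(H | E) ≈ 0.631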